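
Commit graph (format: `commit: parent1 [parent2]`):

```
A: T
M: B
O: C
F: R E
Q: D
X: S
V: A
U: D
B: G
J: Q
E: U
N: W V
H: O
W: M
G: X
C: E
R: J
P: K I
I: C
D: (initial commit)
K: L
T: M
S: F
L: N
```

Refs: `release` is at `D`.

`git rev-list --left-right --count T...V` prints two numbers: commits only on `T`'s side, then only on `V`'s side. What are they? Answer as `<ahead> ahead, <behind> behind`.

Reachable from T: {B, D, E, F, G, J, M, Q, R, S, T, U, X}.
Reachable from V: {A, B, D, E, F, G, J, M, Q, R, S, T, U, V, X}.
Only in T's history (ahead): {} — 0.
Only in V's history (behind): {A, V} — 2.

0 ahead, 2 behind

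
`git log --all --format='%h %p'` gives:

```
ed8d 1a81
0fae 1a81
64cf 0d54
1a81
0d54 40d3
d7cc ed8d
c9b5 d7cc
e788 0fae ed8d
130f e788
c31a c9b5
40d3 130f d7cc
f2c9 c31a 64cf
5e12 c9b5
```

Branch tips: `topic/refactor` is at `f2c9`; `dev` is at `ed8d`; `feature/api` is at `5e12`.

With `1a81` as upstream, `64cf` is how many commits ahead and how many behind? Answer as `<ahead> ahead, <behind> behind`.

8 ahead, 0 behind

Reachable from 64cf: {0d54, 0fae, 130f, 1a81, 40d3, 64cf, d7cc, e788, ed8d}.
Reachable from 1a81: {1a81}.
Only in 64cf's history (ahead): {0d54, 0fae, 130f, 40d3, 64cf, d7cc, e788, ed8d} — 8.
Only in 1a81's history (behind): {} — 0.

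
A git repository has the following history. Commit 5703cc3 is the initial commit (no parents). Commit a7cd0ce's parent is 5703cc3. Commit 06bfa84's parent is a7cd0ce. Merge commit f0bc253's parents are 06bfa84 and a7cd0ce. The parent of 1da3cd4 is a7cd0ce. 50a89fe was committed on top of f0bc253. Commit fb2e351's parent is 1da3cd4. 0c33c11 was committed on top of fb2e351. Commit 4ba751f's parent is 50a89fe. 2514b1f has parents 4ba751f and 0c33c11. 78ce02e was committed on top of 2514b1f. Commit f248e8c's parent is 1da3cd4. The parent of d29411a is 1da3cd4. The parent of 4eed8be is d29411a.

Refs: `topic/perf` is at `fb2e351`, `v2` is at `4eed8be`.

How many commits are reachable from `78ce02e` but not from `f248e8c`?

Reachable from 78ce02e: {06bfa84, 0c33c11, 1da3cd4, 2514b1f, 4ba751f, 50a89fe, 5703cc3, 78ce02e, a7cd0ce, f0bc253, fb2e351}.
Reachable from f248e8c: {1da3cd4, 5703cc3, a7cd0ce, f248e8c}.
In 78ce02e's history but not f248e8c's: {06bfa84, 0c33c11, 2514b1f, 4ba751f, 50a89fe, 78ce02e, f0bc253, fb2e351} — 8 commits.

8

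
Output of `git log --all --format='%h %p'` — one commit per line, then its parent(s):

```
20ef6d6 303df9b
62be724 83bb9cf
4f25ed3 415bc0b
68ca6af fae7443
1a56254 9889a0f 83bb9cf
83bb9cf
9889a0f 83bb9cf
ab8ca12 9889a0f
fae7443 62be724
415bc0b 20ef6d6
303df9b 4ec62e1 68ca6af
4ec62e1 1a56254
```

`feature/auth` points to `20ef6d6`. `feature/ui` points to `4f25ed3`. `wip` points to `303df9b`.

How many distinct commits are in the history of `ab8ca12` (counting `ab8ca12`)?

3

Walking parent pointers from ab8ca12: reachable set = {83bb9cf, 9889a0f, ab8ca12}.
That is 3 commits.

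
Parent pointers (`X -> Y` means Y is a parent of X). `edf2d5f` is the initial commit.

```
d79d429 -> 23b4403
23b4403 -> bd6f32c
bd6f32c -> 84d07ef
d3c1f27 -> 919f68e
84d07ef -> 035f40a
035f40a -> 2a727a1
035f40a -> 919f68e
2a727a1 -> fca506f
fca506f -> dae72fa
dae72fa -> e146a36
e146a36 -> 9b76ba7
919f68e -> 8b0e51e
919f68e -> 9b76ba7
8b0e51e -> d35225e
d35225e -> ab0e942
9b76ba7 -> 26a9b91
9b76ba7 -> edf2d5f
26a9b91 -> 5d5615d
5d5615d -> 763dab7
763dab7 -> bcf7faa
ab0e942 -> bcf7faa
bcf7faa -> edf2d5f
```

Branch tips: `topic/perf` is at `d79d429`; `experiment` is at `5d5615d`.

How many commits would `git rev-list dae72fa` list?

8

Walking parent pointers from dae72fa: reachable set = {26a9b91, 5d5615d, 763dab7, 9b76ba7, bcf7faa, dae72fa, e146a36, edf2d5f}.
That is 8 commits.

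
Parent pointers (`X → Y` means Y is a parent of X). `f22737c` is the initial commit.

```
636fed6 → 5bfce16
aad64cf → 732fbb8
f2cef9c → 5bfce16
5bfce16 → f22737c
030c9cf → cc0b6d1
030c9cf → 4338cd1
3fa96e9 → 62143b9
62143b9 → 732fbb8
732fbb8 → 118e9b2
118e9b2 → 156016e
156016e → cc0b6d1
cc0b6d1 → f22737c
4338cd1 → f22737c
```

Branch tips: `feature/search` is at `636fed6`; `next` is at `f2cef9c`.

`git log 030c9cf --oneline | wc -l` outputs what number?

Walking parent pointers from 030c9cf: reachable set = {030c9cf, 4338cd1, cc0b6d1, f22737c}.
That is 4 commits.

4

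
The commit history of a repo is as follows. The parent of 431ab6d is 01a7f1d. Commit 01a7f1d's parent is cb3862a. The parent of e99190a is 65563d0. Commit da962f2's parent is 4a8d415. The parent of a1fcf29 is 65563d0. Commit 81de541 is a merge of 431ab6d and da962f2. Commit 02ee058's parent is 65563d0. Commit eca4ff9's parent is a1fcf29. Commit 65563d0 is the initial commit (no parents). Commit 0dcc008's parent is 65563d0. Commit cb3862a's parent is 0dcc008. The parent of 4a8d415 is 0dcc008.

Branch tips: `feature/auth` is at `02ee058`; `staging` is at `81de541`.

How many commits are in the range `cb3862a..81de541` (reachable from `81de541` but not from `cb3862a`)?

Reachable from 81de541: {01a7f1d, 0dcc008, 431ab6d, 4a8d415, 65563d0, 81de541, cb3862a, da962f2}.
Reachable from cb3862a: {0dcc008, 65563d0, cb3862a}.
In 81de541's history but not cb3862a's: {01a7f1d, 431ab6d, 4a8d415, 81de541, da962f2} — 5 commits.

5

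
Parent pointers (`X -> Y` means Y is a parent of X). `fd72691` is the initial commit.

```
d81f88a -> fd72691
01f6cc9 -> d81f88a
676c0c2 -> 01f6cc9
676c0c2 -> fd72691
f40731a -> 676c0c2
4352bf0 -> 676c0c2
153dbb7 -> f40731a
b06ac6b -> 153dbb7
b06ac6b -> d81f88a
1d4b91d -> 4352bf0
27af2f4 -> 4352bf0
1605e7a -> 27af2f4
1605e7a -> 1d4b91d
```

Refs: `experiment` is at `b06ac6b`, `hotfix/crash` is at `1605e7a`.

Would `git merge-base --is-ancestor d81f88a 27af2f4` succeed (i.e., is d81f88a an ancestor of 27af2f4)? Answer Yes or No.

Ancestors of 27af2f4 (commits reachable by following parents): {01f6cc9, 27af2f4, 4352bf0, 676c0c2, d81f88a, fd72691}.
d81f88a is in that set, so it is an ancestor of 27af2f4.

Yes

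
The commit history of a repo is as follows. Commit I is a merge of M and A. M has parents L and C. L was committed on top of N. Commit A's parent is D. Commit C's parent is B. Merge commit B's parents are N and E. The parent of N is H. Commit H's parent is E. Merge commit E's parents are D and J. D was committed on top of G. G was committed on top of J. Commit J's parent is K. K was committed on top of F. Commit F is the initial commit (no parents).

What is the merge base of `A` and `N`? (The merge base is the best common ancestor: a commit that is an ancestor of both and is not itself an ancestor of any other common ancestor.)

Ancestors of A: {A, D, F, G, J, K}.
Ancestors of N: {D, E, F, G, H, J, K, N}.
Common ancestors: {D, F, G, J, K}.
Among these, D is not an ancestor of any other common ancestor — it is the merge base.

D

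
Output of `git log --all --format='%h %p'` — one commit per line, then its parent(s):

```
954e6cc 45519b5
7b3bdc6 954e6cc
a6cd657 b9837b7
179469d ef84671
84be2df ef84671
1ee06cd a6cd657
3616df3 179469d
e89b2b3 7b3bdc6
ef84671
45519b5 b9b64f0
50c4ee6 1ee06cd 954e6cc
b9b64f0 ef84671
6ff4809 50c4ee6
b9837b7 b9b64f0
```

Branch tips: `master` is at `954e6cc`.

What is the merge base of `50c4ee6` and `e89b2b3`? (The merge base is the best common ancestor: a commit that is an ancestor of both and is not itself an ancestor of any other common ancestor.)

954e6cc

Ancestors of 50c4ee6: {1ee06cd, 45519b5, 50c4ee6, 954e6cc, a6cd657, b9837b7, b9b64f0, ef84671}.
Ancestors of e89b2b3: {45519b5, 7b3bdc6, 954e6cc, b9b64f0, e89b2b3, ef84671}.
Common ancestors: {45519b5, 954e6cc, b9b64f0, ef84671}.
Among these, 954e6cc is not an ancestor of any other common ancestor — it is the merge base.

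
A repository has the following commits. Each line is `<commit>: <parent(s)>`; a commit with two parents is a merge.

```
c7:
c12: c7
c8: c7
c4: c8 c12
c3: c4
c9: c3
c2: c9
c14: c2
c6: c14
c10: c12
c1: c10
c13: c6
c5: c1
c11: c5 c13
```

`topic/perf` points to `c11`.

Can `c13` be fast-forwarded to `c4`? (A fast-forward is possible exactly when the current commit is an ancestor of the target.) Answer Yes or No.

No

A fast-forward from c13 to c4 is possible iff c13 is an ancestor of c4.
Ancestors of c4: {c12, c4, c7, c8}.
c13 is not among them, so fast-forward is not possible.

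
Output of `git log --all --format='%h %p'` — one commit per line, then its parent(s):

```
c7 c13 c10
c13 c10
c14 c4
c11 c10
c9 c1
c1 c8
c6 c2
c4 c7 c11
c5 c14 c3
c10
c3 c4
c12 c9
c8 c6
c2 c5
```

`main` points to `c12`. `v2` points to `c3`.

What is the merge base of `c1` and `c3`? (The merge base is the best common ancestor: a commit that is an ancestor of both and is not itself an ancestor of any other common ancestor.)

c3

Ancestors of c1: {c1, c10, c11, c13, c14, c2, c3, c4, c5, c6, c7, c8}.
Ancestors of c3: {c10, c11, c13, c3, c4, c7}.
Common ancestors: {c10, c11, c13, c3, c4, c7}.
Among these, c3 is not an ancestor of any other common ancestor — it is the merge base.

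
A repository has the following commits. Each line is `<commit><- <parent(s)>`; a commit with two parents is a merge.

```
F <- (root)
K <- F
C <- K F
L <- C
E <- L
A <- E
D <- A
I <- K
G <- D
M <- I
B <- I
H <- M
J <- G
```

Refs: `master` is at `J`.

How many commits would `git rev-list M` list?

Walking parent pointers from M: reachable set = {F, I, K, M}.
That is 4 commits.

4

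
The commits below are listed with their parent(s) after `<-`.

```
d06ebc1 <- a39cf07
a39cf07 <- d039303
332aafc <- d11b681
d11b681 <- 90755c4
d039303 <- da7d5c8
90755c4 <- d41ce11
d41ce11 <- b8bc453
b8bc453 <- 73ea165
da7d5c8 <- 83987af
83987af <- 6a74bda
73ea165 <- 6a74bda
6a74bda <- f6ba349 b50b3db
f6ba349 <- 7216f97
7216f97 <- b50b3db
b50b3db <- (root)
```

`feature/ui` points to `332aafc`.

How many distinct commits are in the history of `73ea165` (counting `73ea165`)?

Walking parent pointers from 73ea165: reachable set = {6a74bda, 7216f97, 73ea165, b50b3db, f6ba349}.
That is 5 commits.

5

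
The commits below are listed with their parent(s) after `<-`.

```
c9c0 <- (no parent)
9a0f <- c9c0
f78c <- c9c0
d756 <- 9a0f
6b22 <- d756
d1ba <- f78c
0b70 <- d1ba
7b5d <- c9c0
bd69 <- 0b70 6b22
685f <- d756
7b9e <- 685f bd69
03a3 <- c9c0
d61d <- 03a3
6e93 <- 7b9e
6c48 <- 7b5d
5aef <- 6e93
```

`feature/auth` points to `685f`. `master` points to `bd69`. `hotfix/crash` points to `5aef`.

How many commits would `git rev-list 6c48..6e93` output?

10

Reachable from 6e93: {0b70, 685f, 6b22, 6e93, 7b9e, 9a0f, bd69, c9c0, d1ba, d756, f78c}.
Reachable from 6c48: {6c48, 7b5d, c9c0}.
In 6e93's history but not 6c48's: {0b70, 685f, 6b22, 6e93, 7b9e, 9a0f, bd69, d1ba, d756, f78c} — 10 commits.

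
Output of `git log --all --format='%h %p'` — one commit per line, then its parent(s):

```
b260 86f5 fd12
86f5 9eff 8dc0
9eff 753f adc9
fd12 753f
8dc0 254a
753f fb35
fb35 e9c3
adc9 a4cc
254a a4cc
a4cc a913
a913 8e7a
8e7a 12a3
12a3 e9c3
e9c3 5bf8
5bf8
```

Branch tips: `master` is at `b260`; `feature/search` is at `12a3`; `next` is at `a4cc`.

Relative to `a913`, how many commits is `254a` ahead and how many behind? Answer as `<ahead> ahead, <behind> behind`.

2 ahead, 0 behind

Reachable from 254a: {12a3, 254a, 5bf8, 8e7a, a4cc, a913, e9c3}.
Reachable from a913: {12a3, 5bf8, 8e7a, a913, e9c3}.
Only in 254a's history (ahead): {254a, a4cc} — 2.
Only in a913's history (behind): {} — 0.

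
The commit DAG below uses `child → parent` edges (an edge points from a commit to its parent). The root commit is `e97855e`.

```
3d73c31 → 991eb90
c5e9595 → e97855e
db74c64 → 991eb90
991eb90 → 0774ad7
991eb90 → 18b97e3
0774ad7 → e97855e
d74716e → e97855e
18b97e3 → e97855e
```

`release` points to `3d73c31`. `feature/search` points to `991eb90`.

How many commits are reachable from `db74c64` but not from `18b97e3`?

Reachable from db74c64: {0774ad7, 18b97e3, 991eb90, db74c64, e97855e}.
Reachable from 18b97e3: {18b97e3, e97855e}.
In db74c64's history but not 18b97e3's: {0774ad7, 991eb90, db74c64} — 3 commits.

3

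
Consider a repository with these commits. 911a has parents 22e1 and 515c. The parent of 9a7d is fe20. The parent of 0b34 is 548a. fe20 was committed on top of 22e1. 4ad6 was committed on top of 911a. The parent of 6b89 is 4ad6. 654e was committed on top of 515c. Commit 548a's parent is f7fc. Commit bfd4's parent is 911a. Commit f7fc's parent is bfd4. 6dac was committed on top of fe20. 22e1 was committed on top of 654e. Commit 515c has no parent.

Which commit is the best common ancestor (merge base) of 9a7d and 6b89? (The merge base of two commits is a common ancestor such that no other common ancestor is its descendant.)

Ancestors of 9a7d: {22e1, 515c, 654e, 9a7d, fe20}.
Ancestors of 6b89: {22e1, 4ad6, 515c, 654e, 6b89, 911a}.
Common ancestors: {22e1, 515c, 654e}.
Among these, 22e1 is not an ancestor of any other common ancestor — it is the merge base.

22e1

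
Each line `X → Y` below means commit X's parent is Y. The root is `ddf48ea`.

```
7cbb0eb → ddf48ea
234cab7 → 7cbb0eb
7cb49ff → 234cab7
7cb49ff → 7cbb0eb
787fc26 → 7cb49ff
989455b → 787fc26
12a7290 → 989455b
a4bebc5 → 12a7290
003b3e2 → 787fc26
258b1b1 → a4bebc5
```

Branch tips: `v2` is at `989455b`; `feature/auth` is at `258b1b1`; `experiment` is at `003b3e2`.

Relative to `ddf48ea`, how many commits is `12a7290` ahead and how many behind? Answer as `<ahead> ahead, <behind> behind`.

Reachable from 12a7290: {12a7290, 234cab7, 787fc26, 7cb49ff, 7cbb0eb, 989455b, ddf48ea}.
Reachable from ddf48ea: {ddf48ea}.
Only in 12a7290's history (ahead): {12a7290, 234cab7, 787fc26, 7cb49ff, 7cbb0eb, 989455b} — 6.
Only in ddf48ea's history (behind): {} — 0.

6 ahead, 0 behind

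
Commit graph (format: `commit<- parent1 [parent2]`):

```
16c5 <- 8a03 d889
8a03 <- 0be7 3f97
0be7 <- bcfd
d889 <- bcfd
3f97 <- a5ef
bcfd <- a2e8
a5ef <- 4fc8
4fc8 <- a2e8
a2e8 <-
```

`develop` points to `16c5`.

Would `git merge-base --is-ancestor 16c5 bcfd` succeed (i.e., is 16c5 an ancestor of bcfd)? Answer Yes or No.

Ancestors of bcfd: {a2e8, bcfd}.
16c5 is not in that set, so it is not an ancestor of bcfd.

No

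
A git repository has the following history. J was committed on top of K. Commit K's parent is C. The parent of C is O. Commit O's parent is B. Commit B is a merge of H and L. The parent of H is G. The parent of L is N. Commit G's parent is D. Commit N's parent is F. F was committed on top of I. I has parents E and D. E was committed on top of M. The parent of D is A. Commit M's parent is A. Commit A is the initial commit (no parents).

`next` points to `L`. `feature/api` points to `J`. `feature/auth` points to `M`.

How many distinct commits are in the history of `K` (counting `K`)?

Walking parent pointers from K: reachable set = {A, B, C, D, E, F, G, H, I, K, L, M, N, O}.
That is 14 commits.

14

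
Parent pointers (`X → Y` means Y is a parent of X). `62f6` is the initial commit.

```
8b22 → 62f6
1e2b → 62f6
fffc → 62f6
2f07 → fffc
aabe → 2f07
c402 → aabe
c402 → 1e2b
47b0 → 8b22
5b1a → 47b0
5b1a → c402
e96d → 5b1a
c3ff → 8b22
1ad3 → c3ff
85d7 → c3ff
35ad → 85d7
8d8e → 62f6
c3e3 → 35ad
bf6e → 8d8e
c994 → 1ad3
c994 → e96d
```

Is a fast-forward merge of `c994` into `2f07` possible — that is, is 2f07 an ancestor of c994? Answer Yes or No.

Yes

A fast-forward from 2f07 to c994 is possible iff 2f07 is an ancestor of c994.
Ancestors of c994: {1ad3, 1e2b, 2f07, 47b0, 5b1a, 62f6, 8b22, aabe, c3ff, c402, c994, e96d, fffc}.
2f07 is among them, so fast-forward is possible.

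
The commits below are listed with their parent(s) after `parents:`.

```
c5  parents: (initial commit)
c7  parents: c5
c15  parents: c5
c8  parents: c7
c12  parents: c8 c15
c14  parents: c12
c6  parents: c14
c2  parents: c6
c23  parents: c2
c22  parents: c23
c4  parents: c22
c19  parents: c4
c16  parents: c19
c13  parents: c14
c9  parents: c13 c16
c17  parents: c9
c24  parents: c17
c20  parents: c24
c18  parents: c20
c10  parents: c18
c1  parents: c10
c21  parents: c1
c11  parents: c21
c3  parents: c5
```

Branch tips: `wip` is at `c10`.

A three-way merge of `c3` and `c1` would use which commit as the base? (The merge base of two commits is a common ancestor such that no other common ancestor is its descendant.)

Ancestors of c3: {c3, c5}.
Ancestors of c1: {c1, c10, c12, c13, c14, c15, c16, c17, c18, c19, c2, c20, c22, c23, c24, c4, c5, c6, c7, c8, c9}.
Common ancestors: {c5}.
The only common ancestor is c5, so it is the merge base.

c5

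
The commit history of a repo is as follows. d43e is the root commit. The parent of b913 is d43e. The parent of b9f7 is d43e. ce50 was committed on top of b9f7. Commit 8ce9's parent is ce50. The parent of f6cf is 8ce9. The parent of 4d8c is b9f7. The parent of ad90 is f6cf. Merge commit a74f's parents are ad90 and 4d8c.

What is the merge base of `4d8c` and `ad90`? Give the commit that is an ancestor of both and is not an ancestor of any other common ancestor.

b9f7

Ancestors of 4d8c: {4d8c, b9f7, d43e}.
Ancestors of ad90: {8ce9, ad90, b9f7, ce50, d43e, f6cf}.
Common ancestors: {b9f7, d43e}.
Among these, b9f7 is not an ancestor of any other common ancestor — it is the merge base.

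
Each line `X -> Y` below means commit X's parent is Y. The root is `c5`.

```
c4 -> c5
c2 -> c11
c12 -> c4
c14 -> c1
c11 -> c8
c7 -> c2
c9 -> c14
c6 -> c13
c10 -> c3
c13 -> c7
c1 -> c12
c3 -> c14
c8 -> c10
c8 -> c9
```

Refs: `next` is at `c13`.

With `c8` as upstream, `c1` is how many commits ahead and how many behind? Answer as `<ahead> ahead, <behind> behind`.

0 ahead, 5 behind

Reachable from c1: {c1, c12, c4, c5}.
Reachable from c8: {c1, c10, c12, c14, c3, c4, c5, c8, c9}.
Only in c1's history (ahead): {} — 0.
Only in c8's history (behind): {c10, c14, c3, c8, c9} — 5.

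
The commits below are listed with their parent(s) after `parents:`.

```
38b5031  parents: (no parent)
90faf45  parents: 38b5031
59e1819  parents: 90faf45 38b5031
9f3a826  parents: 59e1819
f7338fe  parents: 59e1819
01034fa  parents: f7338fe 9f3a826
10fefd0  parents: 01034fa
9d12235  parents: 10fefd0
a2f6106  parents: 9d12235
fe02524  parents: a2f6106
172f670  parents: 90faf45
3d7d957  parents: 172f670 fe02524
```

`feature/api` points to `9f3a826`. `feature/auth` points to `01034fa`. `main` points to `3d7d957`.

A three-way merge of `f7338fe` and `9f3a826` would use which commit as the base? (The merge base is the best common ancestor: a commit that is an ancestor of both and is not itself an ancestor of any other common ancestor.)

Ancestors of f7338fe: {38b5031, 59e1819, 90faf45, f7338fe}.
Ancestors of 9f3a826: {38b5031, 59e1819, 90faf45, 9f3a826}.
Common ancestors: {38b5031, 59e1819, 90faf45}.
Among these, 59e1819 is not an ancestor of any other common ancestor — it is the merge base.

59e1819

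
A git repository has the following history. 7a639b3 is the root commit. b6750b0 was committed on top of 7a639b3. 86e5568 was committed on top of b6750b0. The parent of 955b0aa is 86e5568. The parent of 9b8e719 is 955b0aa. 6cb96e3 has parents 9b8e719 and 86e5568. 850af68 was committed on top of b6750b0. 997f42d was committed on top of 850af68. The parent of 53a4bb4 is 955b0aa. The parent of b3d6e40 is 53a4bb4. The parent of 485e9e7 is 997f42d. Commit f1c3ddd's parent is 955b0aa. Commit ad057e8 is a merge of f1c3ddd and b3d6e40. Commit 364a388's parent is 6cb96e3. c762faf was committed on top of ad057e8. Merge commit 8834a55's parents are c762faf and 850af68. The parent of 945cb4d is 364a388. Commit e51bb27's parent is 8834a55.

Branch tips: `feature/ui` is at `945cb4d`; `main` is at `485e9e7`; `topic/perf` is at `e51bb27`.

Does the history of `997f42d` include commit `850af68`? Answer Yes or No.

Ancestors of 997f42d (commits reachable by following parents): {7a639b3, 850af68, 997f42d, b6750b0}.
850af68 is in that set, so it is an ancestor of 997f42d.

Yes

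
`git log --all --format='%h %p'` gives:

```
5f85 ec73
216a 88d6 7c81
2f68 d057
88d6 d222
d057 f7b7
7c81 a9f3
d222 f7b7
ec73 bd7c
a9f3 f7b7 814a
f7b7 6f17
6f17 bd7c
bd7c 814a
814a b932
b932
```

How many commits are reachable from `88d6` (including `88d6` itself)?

Walking parent pointers from 88d6: reachable set = {6f17, 814a, 88d6, b932, bd7c, d222, f7b7}.
That is 7 commits.

7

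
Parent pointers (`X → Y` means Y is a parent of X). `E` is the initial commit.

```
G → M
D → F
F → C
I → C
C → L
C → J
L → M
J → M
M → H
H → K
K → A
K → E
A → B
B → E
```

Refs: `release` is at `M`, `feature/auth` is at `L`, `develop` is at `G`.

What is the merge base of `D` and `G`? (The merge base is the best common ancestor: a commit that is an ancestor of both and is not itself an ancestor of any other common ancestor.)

Ancestors of D: {A, B, C, D, E, F, H, J, K, L, M}.
Ancestors of G: {A, B, E, G, H, K, M}.
Common ancestors: {A, B, E, H, K, M}.
Among these, M is not an ancestor of any other common ancestor — it is the merge base.

M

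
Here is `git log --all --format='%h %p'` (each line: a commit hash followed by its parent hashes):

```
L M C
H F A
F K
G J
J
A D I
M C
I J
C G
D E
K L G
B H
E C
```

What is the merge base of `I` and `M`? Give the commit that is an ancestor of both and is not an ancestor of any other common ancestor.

J

Ancestors of I: {I, J}.
Ancestors of M: {C, G, J, M}.
Common ancestors: {J}.
The only common ancestor is J, so it is the merge base.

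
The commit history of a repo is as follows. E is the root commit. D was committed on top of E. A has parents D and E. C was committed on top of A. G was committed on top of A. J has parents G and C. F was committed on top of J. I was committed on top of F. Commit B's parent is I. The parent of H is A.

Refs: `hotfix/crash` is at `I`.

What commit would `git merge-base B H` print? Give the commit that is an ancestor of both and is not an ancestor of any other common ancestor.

A

Ancestors of B: {A, B, C, D, E, F, G, I, J}.
Ancestors of H: {A, D, E, H}.
Common ancestors: {A, D, E}.
Among these, A is not an ancestor of any other common ancestor — it is the merge base.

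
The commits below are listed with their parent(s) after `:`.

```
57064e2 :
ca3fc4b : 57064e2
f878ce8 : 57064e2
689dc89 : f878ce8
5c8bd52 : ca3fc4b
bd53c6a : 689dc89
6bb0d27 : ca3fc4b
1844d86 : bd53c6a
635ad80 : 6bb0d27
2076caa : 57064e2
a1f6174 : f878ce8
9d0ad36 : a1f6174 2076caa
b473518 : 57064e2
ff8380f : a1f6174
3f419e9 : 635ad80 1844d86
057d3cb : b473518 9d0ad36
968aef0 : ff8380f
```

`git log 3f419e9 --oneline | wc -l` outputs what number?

9

Walking parent pointers from 3f419e9: reachable set = {1844d86, 3f419e9, 57064e2, 635ad80, 689dc89, 6bb0d27, bd53c6a, ca3fc4b, f878ce8}.
That is 9 commits.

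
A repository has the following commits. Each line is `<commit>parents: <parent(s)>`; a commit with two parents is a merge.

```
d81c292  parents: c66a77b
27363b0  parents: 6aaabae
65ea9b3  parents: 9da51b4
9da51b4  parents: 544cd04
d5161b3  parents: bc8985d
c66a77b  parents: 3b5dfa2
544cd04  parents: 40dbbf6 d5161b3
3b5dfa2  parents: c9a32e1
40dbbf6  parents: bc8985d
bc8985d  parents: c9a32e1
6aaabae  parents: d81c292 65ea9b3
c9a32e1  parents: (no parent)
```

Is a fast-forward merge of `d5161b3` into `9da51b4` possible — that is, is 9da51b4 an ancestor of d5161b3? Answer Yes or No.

A fast-forward from 9da51b4 to d5161b3 is possible iff 9da51b4 is an ancestor of d5161b3.
Ancestors of d5161b3: {bc8985d, c9a32e1, d5161b3}.
9da51b4 is not among them, so fast-forward is not possible.

No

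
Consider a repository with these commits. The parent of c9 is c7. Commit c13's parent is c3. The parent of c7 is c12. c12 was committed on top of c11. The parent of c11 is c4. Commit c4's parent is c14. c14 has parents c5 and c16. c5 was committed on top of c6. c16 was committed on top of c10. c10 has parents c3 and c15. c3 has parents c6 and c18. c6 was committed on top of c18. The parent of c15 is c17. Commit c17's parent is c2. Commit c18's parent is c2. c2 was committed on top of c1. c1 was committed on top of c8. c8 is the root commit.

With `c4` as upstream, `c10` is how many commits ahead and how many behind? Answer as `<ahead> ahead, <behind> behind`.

0 ahead, 4 behind

Reachable from c10: {c1, c10, c15, c17, c18, c2, c3, c6, c8}.
Reachable from c4: {c1, c10, c14, c15, c16, c17, c18, c2, c3, c4, c5, c6, c8}.
Only in c10's history (ahead): {} — 0.
Only in c4's history (behind): {c14, c16, c4, c5} — 4.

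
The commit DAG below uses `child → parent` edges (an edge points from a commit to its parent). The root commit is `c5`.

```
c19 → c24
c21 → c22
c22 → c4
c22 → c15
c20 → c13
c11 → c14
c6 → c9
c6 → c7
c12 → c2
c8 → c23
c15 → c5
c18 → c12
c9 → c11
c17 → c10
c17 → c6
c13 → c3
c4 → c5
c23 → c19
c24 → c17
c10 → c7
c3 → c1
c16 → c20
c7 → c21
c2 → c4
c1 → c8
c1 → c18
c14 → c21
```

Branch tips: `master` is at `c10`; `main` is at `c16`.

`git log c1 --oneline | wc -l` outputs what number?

Walking parent pointers from c1: reachable set = {c1, c10, c11, c12, c14, c15, c17, c18, c19, c2, c21, c22, c23, c24, c4, c5, c6, c7, c8, c9}.
That is 20 commits.

20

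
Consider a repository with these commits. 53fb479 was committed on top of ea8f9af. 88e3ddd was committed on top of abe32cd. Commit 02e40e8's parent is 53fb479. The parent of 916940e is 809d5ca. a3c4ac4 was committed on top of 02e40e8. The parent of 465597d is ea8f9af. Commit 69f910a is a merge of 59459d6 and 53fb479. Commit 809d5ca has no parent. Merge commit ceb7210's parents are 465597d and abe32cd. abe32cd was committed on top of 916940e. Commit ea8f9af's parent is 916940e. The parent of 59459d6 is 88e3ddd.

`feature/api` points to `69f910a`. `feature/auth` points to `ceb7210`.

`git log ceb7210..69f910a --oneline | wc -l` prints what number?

Reachable from 69f910a: {53fb479, 59459d6, 69f910a, 809d5ca, 88e3ddd, 916940e, abe32cd, ea8f9af}.
Reachable from ceb7210: {465597d, 809d5ca, 916940e, abe32cd, ceb7210, ea8f9af}.
In 69f910a's history but not ceb7210's: {53fb479, 59459d6, 69f910a, 88e3ddd} — 4 commits.

4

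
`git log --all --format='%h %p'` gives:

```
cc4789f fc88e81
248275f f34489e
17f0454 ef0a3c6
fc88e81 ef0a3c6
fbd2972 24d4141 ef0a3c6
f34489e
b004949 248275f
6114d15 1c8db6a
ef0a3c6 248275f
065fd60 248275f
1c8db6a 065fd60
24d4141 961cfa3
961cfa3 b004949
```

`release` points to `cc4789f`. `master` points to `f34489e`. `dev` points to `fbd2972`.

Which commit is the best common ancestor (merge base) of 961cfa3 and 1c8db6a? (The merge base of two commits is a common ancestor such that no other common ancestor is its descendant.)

Ancestors of 961cfa3: {248275f, 961cfa3, b004949, f34489e}.
Ancestors of 1c8db6a: {065fd60, 1c8db6a, 248275f, f34489e}.
Common ancestors: {248275f, f34489e}.
Among these, 248275f is not an ancestor of any other common ancestor — it is the merge base.

248275f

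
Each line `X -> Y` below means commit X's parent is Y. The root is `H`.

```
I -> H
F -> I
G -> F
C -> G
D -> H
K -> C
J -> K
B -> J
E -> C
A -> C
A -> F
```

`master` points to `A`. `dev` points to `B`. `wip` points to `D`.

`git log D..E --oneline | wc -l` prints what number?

5

Reachable from E: {C, E, F, G, H, I}.
Reachable from D: {D, H}.
In E's history but not D's: {C, E, F, G, I} — 5 commits.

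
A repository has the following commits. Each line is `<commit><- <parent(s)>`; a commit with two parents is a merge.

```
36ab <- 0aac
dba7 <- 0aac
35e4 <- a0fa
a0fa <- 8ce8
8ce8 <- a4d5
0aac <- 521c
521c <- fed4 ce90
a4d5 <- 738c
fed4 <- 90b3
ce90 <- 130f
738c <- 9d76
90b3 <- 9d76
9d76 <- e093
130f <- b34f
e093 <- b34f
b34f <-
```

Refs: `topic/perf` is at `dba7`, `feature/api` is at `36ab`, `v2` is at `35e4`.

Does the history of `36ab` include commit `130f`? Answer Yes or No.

Yes

Ancestors of 36ab (commits reachable by following parents): {0aac, 130f, 36ab, 521c, 90b3, 9d76, b34f, ce90, e093, fed4}.
130f is in that set, so it is an ancestor of 36ab.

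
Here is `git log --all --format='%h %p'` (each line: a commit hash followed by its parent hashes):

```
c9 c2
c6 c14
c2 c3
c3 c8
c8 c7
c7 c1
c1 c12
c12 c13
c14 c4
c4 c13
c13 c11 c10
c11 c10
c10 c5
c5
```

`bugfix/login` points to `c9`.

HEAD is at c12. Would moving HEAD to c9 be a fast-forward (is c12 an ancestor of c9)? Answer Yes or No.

Yes

A fast-forward from c12 to c9 is possible iff c12 is an ancestor of c9.
Ancestors of c9: {c1, c10, c11, c12, c13, c2, c3, c5, c7, c8, c9}.
c12 is among them, so fast-forward is possible.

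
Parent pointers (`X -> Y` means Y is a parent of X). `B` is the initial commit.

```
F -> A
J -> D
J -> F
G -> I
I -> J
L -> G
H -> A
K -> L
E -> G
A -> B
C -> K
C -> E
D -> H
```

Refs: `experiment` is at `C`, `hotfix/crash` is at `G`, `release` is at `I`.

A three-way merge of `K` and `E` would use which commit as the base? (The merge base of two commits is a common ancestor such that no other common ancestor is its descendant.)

Ancestors of K: {A, B, D, F, G, H, I, J, K, L}.
Ancestors of E: {A, B, D, E, F, G, H, I, J}.
Common ancestors: {A, B, D, F, G, H, I, J}.
Among these, G is not an ancestor of any other common ancestor — it is the merge base.

G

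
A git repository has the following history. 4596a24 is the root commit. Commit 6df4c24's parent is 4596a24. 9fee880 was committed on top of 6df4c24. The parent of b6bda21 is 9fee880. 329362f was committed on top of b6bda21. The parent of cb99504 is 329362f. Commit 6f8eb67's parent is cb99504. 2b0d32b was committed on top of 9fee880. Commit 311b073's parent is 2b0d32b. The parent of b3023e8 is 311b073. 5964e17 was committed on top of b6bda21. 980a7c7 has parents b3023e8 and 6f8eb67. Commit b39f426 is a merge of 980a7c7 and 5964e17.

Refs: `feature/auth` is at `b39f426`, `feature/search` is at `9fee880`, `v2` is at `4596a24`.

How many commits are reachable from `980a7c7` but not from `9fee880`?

Reachable from 980a7c7: {2b0d32b, 311b073, 329362f, 4596a24, 6df4c24, 6f8eb67, 980a7c7, 9fee880, b3023e8, b6bda21, cb99504}.
Reachable from 9fee880: {4596a24, 6df4c24, 9fee880}.
In 980a7c7's history but not 9fee880's: {2b0d32b, 311b073, 329362f, 6f8eb67, 980a7c7, b3023e8, b6bda21, cb99504} — 8 commits.

8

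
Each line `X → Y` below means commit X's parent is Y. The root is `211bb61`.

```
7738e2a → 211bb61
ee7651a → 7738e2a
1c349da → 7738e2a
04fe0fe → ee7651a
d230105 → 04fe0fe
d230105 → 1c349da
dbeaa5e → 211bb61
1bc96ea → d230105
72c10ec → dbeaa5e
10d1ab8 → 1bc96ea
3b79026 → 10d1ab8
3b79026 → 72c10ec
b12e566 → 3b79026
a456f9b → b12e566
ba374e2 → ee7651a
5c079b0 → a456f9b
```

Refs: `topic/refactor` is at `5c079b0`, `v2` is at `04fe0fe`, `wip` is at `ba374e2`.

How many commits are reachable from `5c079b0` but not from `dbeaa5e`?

Reachable from 5c079b0: {04fe0fe, 10d1ab8, 1bc96ea, 1c349da, 211bb61, 3b79026, 5c079b0, 72c10ec, 7738e2a, a456f9b, b12e566, d230105, dbeaa5e, ee7651a}.
Reachable from dbeaa5e: {211bb61, dbeaa5e}.
In 5c079b0's history but not dbeaa5e's: {04fe0fe, 10d1ab8, 1bc96ea, 1c349da, 3b79026, 5c079b0, 72c10ec, 7738e2a, a456f9b, b12e566, d230105, ee7651a} — 12 commits.

12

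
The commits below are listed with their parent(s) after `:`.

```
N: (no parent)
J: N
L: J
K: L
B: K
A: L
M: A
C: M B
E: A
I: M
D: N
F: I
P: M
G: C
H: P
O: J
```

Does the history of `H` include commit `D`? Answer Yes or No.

Ancestors of H: {A, H, J, L, M, N, P}.
D is not in that set, so it is not an ancestor of H.

No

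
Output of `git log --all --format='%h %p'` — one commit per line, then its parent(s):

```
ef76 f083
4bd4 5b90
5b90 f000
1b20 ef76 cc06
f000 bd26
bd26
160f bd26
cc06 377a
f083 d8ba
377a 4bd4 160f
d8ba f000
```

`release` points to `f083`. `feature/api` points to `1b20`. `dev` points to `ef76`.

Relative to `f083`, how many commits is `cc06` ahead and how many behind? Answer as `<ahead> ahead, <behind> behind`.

Reachable from cc06: {160f, 377a, 4bd4, 5b90, bd26, cc06, f000}.
Reachable from f083: {bd26, d8ba, f000, f083}.
Only in cc06's history (ahead): {160f, 377a, 4bd4, 5b90, cc06} — 5.
Only in f083's history (behind): {d8ba, f083} — 2.

5 ahead, 2 behind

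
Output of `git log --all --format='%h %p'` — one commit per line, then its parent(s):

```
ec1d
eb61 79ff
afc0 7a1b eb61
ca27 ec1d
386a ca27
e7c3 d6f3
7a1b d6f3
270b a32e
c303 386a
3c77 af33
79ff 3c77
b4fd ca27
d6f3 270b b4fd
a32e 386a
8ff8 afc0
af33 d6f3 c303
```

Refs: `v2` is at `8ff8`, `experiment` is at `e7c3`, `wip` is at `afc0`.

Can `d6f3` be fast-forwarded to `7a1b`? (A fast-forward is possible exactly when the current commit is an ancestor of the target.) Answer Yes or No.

A fast-forward from d6f3 to 7a1b is possible iff d6f3 is an ancestor of 7a1b.
Ancestors of 7a1b: {270b, 386a, 7a1b, a32e, b4fd, ca27, d6f3, ec1d}.
d6f3 is among them, so fast-forward is possible.

Yes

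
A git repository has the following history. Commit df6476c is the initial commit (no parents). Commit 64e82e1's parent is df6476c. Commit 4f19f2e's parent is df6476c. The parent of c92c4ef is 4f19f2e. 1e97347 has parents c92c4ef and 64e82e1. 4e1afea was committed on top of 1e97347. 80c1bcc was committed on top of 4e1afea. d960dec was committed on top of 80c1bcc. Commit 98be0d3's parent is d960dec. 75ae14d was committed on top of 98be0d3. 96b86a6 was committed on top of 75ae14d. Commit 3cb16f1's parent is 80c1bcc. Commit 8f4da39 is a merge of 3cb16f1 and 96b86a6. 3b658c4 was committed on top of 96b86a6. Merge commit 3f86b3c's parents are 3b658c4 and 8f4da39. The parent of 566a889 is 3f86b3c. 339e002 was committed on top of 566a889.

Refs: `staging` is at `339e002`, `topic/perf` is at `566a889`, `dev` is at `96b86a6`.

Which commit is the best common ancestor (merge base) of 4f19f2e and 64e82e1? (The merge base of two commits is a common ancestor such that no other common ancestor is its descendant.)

df6476c

Ancestors of 4f19f2e: {4f19f2e, df6476c}.
Ancestors of 64e82e1: {64e82e1, df6476c}.
Common ancestors: {df6476c}.
The only common ancestor is df6476c, so it is the merge base.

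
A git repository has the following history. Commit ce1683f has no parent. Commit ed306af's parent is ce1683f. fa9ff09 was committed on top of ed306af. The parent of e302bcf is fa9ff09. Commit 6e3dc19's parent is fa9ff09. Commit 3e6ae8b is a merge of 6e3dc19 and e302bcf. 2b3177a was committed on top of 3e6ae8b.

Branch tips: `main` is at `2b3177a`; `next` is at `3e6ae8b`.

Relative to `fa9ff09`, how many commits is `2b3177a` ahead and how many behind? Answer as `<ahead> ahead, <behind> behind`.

Reachable from 2b3177a: {2b3177a, 3e6ae8b, 6e3dc19, ce1683f, e302bcf, ed306af, fa9ff09}.
Reachable from fa9ff09: {ce1683f, ed306af, fa9ff09}.
Only in 2b3177a's history (ahead): {2b3177a, 3e6ae8b, 6e3dc19, e302bcf} — 4.
Only in fa9ff09's history (behind): {} — 0.

4 ahead, 0 behind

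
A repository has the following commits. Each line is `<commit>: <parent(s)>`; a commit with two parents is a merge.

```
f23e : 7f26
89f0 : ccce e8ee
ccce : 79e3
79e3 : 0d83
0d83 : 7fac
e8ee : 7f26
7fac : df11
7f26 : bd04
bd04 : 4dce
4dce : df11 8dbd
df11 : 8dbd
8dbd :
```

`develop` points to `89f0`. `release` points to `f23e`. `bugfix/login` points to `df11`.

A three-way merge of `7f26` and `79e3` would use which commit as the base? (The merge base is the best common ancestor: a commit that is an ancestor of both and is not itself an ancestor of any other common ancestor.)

Ancestors of 7f26: {4dce, 7f26, 8dbd, bd04, df11}.
Ancestors of 79e3: {0d83, 79e3, 7fac, 8dbd, df11}.
Common ancestors: {8dbd, df11}.
Among these, df11 is not an ancestor of any other common ancestor — it is the merge base.

df11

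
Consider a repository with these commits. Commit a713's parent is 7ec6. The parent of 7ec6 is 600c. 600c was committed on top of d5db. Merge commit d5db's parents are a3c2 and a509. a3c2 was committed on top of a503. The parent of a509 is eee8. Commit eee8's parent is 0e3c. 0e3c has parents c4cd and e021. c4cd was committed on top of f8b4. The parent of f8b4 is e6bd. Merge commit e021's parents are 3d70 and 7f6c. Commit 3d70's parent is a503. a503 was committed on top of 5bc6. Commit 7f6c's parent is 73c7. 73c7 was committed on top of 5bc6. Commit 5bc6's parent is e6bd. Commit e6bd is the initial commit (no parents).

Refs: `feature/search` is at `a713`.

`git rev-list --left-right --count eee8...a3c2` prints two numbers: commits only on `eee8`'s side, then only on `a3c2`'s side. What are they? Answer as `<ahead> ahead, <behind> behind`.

Reachable from eee8: {0e3c, 3d70, 5bc6, 73c7, 7f6c, a503, c4cd, e021, e6bd, eee8, f8b4}.
Reachable from a3c2: {5bc6, a3c2, a503, e6bd}.
Only in eee8's history (ahead): {0e3c, 3d70, 73c7, 7f6c, c4cd, e021, eee8, f8b4} — 8.
Only in a3c2's history (behind): {a3c2} — 1.

8 ahead, 1 behind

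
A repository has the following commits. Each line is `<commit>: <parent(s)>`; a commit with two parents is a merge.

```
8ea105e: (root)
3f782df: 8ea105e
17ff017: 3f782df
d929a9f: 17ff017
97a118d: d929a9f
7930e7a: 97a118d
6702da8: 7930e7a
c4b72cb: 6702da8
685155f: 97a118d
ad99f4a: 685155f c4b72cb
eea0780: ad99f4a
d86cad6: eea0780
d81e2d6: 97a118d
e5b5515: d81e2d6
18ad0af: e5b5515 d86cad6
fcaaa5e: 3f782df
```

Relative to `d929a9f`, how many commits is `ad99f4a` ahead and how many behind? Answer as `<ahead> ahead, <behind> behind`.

6 ahead, 0 behind

Reachable from ad99f4a: {17ff017, 3f782df, 6702da8, 685155f, 7930e7a, 8ea105e, 97a118d, ad99f4a, c4b72cb, d929a9f}.
Reachable from d929a9f: {17ff017, 3f782df, 8ea105e, d929a9f}.
Only in ad99f4a's history (ahead): {6702da8, 685155f, 7930e7a, 97a118d, ad99f4a, c4b72cb} — 6.
Only in d929a9f's history (behind): {} — 0.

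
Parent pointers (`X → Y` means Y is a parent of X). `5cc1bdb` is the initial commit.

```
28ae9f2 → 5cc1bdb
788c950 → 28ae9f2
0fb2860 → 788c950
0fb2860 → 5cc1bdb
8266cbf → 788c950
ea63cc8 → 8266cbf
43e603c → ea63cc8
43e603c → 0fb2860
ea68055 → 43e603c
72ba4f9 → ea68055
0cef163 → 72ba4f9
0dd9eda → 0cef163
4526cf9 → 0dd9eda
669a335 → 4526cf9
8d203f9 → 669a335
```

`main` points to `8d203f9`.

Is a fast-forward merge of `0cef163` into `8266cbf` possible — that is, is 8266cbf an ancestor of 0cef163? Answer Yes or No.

A fast-forward from 8266cbf to 0cef163 is possible iff 8266cbf is an ancestor of 0cef163.
Ancestors of 0cef163: {0cef163, 0fb2860, 28ae9f2, 43e603c, 5cc1bdb, 72ba4f9, 788c950, 8266cbf, ea63cc8, ea68055}.
8266cbf is among them, so fast-forward is possible.

Yes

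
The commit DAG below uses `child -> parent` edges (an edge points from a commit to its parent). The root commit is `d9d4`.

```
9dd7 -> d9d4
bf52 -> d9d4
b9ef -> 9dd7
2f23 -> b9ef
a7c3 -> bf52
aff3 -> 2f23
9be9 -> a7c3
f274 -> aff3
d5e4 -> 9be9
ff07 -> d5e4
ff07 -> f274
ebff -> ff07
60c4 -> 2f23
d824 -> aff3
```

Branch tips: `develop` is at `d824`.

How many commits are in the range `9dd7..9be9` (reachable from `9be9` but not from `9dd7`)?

3

Reachable from 9be9: {9be9, a7c3, bf52, d9d4}.
Reachable from 9dd7: {9dd7, d9d4}.
In 9be9's history but not 9dd7's: {9be9, a7c3, bf52} — 3 commits.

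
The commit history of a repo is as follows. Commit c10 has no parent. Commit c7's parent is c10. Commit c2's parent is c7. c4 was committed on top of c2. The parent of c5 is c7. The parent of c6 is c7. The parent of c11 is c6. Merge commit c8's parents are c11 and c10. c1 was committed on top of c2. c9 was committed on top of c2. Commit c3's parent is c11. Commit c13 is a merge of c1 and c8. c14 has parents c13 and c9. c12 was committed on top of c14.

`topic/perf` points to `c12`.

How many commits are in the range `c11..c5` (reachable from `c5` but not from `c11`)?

1

Reachable from c5: {c10, c5, c7}.
Reachable from c11: {c10, c11, c6, c7}.
In c5's history but not c11's: {c5} — 1 commit.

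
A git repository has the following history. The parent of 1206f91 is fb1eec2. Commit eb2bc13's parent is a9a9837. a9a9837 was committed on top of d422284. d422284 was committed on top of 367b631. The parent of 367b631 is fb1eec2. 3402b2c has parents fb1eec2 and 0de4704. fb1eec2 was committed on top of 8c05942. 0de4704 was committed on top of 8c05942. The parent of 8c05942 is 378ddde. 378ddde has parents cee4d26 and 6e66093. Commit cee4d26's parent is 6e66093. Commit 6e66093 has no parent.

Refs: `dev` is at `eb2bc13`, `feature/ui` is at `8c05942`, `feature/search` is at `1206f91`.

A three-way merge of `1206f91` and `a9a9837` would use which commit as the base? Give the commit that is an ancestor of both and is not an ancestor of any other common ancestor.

Ancestors of 1206f91: {1206f91, 378ddde, 6e66093, 8c05942, cee4d26, fb1eec2}.
Ancestors of a9a9837: {367b631, 378ddde, 6e66093, 8c05942, a9a9837, cee4d26, d422284, fb1eec2}.
Common ancestors: {378ddde, 6e66093, 8c05942, cee4d26, fb1eec2}.
Among these, fb1eec2 is not an ancestor of any other common ancestor — it is the merge base.

fb1eec2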